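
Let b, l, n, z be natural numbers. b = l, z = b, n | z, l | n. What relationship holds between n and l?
n = l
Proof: z = b and b = l, so z = l. From n | z, n | l. Since l | n, l = n. Then n = l.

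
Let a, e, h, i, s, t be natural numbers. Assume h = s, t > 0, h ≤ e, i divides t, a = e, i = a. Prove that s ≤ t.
From h = s and h ≤ e, s ≤ e. i = a and a = e, so i = e. Because i divides t, e divides t. Since t > 0, e ≤ t. s ≤ e, so s ≤ t.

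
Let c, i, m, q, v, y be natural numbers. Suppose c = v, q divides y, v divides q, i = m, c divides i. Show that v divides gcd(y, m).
v divides q and q divides y, therefore v divides y. i = m and c divides i, thus c divides m. c = v, so v divides m. From v divides y, v divides gcd(y, m).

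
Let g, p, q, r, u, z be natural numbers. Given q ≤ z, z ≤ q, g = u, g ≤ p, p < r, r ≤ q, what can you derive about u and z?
u < z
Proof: q ≤ z and z ≤ q, so q = z. Because g = u and g ≤ p, u ≤ p. p < r, so u < r. Since r ≤ q, u < q. Since q = z, u < z.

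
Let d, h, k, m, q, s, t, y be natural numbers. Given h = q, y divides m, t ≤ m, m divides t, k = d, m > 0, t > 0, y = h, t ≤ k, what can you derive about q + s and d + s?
q + s ≤ d + s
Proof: Because y = h and h = q, y = q. Since y divides m, q divides m. Since m > 0, q ≤ m. m divides t and t > 0, thus m ≤ t. Since t ≤ m, t = m. k = d and t ≤ k, so t ≤ d. Since t = m, m ≤ d. Since q ≤ m, q ≤ d. Then q + s ≤ d + s.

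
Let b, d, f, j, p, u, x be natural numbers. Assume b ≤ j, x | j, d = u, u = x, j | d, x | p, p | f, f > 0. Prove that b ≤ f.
d = u and u = x, hence d = x. j | d, so j | x. Since x | j, x = j. Because x | p and p | f, x | f. Since f > 0, x ≤ f. From x = j, j ≤ f. Since b ≤ j, b ≤ f.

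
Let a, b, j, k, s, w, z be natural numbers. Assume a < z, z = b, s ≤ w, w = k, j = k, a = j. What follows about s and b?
s < b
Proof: Because w = k and s ≤ w, s ≤ k. Because a = j and j = k, a = k. From z = b and a < z, a < b. Because a = k, k < b. Since s ≤ k, s < b.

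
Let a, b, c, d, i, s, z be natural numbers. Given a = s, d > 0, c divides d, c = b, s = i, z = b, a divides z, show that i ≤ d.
a = s and s = i, hence a = i. z = b and a divides z, so a divides b. Since c = b and c divides d, b divides d. a divides b, so a divides d. Since d > 0, a ≤ d. Since a = i, i ≤ d.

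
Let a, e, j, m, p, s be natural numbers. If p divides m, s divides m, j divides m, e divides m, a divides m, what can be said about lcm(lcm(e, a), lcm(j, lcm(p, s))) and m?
lcm(lcm(e, a), lcm(j, lcm(p, s))) divides m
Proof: Since e divides m and a divides m, lcm(e, a) divides m. p divides m and s divides m, so lcm(p, s) divides m. j divides m, so lcm(j, lcm(p, s)) divides m. lcm(e, a) divides m, so lcm(lcm(e, a), lcm(j, lcm(p, s))) divides m.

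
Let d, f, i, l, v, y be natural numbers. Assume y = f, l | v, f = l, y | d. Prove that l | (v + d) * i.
Because y = f and f = l, y = l. y | d, so l | d. Since l | v, l | v + d. Then l | (v + d) * i.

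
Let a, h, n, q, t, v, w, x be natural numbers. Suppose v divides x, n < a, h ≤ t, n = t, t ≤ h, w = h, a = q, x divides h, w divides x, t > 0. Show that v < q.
w = h and w divides x, so h divides x. Because x divides h, x = h. Since h ≤ t and t ≤ h, h = t. Since x = h, x = t. Since v divides x, v divides t. Since t > 0, v ≤ t. From n = t and n < a, t < a. a = q, so t < q. v ≤ t, so v < q.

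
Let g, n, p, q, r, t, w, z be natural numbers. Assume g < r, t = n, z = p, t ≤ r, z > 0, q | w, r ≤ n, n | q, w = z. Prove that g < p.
t = n and t ≤ r, hence n ≤ r. Because r ≤ n, r = n. Since g < r, g < n. w = z and q | w, therefore q | z. n | q, so n | z. Since z > 0, n ≤ z. z = p, so n ≤ p. Since g < n, g < p.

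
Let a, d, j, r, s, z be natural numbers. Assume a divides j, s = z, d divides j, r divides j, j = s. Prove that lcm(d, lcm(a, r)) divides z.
Since j = s and s = z, j = z. Since a divides j and r divides j, lcm(a, r) divides j. Since d divides j, lcm(d, lcm(a, r)) divides j. j = z, so lcm(d, lcm(a, r)) divides z.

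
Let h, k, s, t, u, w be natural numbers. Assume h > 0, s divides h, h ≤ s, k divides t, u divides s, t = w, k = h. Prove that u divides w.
s divides h and h > 0, so s ≤ h. From h ≤ s, h = s. From k = h and k divides t, h divides t. Since h = s, s divides t. u divides s, so u divides t. Since t = w, u divides w.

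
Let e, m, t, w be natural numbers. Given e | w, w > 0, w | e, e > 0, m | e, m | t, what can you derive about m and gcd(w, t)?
m | gcd(w, t)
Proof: Because e | w and w > 0, e ≤ w. w | e and e > 0, so w ≤ e. Since e ≤ w, e = w. Because m | e, m | w. m | t, so m | gcd(w, t).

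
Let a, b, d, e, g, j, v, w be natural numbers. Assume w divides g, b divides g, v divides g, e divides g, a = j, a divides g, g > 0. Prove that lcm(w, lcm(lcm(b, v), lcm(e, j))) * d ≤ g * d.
Because b divides g and v divides g, lcm(b, v) divides g. a = j and a divides g, hence j divides g. Since e divides g, lcm(e, j) divides g. Since lcm(b, v) divides g, lcm(lcm(b, v), lcm(e, j)) divides g. Since w divides g, lcm(w, lcm(lcm(b, v), lcm(e, j))) divides g. g > 0, so lcm(w, lcm(lcm(b, v), lcm(e, j))) ≤ g. By multiplying by a non-negative, lcm(w, lcm(lcm(b, v), lcm(e, j))) * d ≤ g * d.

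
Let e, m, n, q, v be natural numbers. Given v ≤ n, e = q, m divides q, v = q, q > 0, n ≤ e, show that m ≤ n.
From v = q and v ≤ n, q ≤ n. e = q and n ≤ e, so n ≤ q. q ≤ n, so q = n. Because m divides q and q > 0, m ≤ q. Since q = n, m ≤ n.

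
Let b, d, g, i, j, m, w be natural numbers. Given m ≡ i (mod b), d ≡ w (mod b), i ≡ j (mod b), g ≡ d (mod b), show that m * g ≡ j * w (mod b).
m ≡ i (mod b) and i ≡ j (mod b), hence m ≡ j (mod b). g ≡ d (mod b) and d ≡ w (mod b), so g ≡ w (mod b). Since m ≡ j (mod b), by multiplying congruences, m * g ≡ j * w (mod b).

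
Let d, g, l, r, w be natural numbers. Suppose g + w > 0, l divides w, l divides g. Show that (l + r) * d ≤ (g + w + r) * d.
l divides g and l divides w, therefore l divides g + w. g + w > 0, so l ≤ g + w. Then l + r ≤ g + w + r. By multiplying by a non-negative, (l + r) * d ≤ (g + w + r) * d.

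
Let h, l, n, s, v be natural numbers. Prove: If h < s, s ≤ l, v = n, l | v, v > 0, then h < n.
Since h < s and s ≤ l, h < l. Since l | v and v > 0, l ≤ v. Since v = n, l ≤ n. Since h < l, h < n.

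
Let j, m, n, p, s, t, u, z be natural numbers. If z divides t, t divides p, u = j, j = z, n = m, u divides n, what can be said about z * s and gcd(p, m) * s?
z * s divides gcd(p, m) * s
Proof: z divides t and t divides p, hence z divides p. u = j and j = z, therefore u = z. n = m and u divides n, so u divides m. u = z, so z divides m. z divides p, so z divides gcd(p, m). Then z * s divides gcd(p, m) * s.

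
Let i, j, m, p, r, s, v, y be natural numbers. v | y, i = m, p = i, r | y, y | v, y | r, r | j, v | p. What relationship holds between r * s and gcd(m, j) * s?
r * s | gcd(m, j) * s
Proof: v | y and y | v, hence v = y. y | r and r | y, so y = r. Since v = y, v = r. Since p = i and i = m, p = m. v | p, so v | m. Since v = r, r | m. r | j, so r | gcd(m, j). Then r * s | gcd(m, j) * s.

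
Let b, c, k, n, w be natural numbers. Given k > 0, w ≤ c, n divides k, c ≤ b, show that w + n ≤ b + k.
w ≤ c and c ≤ b, hence w ≤ b. n divides k and k > 0, hence n ≤ k. w ≤ b, so w + n ≤ b + k.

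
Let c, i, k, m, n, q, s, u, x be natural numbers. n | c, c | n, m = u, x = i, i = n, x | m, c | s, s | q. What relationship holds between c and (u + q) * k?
c | (u + q) * k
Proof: Since n | c and c | n, n = c. x = i and i = n, hence x = n. Since x | m, n | m. Since m = u, n | u. From n = c, c | u. From c | s and s | q, c | q. Since c | u, c | u + q. Then c | (u + q) * k.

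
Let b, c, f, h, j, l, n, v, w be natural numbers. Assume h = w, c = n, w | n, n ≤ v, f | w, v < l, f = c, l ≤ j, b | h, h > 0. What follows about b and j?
b < j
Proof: b | h and h > 0, thus b ≤ h. Since h = w, b ≤ w. f = c and c = n, thus f = n. f | w, so n | w. Since w | n, n = w. Since n ≤ v, w ≤ v. b ≤ w, so b ≤ v. v < l and l ≤ j, therefore v < j. b ≤ v, so b < j.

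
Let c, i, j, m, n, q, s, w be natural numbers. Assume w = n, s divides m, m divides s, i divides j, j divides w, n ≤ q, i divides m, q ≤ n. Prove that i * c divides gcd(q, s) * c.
n ≤ q and q ≤ n, hence n = q. w = n, so w = q. From i divides j and j divides w, i divides w. Since w = q, i divides q. m divides s and s divides m, thus m = s. Since i divides m, i divides s. Since i divides q, i divides gcd(q, s). Then i * c divides gcd(q, s) * c.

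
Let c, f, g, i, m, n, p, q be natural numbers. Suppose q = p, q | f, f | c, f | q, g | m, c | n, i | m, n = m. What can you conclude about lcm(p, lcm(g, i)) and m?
lcm(p, lcm(g, i)) | m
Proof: f | q and q | f, thus f = q. Since q = p, f = p. f | c and c | n, therefore f | n. n = m, so f | m. Because f = p, p | m. Because g | m and i | m, lcm(g, i) | m. p | m, so lcm(p, lcm(g, i)) | m.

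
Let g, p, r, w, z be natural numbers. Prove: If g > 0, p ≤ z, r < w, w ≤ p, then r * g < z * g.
w ≤ p and p ≤ z, so w ≤ z. Since r < w, r < z. g > 0, so r * g < z * g.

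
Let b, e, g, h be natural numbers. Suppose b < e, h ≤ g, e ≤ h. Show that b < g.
e ≤ h and h ≤ g, so e ≤ g. Since b < e, b < g.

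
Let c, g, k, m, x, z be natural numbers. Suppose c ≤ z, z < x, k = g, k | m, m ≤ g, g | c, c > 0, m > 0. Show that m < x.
k = g and k | m, therefore g | m. m > 0, so g ≤ m. m ≤ g, so g = m. g | c and c > 0, thus g ≤ c. c ≤ z and z < x, therefore c < x. Since g ≤ c, g < x. g = m, so m < x.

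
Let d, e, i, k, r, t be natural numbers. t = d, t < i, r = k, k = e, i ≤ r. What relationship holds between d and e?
d < e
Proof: t = d and t < i, thus d < i. Since r = k and k = e, r = e. Because i ≤ r, i ≤ e. d < i, so d < e.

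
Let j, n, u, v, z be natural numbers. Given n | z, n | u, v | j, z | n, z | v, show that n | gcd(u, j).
From z | n and n | z, z = n. z | v and v | j, hence z | j. Since z = n, n | j. n | u, so n | gcd(u, j).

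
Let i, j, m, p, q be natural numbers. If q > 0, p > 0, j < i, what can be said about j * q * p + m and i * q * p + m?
j * q * p + m < i * q * p + m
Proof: j < i and q > 0. By multiplying by a positive, j * q < i * q. Using p > 0 and multiplying by a positive, j * q * p < i * q * p. Then j * q * p + m < i * q * p + m.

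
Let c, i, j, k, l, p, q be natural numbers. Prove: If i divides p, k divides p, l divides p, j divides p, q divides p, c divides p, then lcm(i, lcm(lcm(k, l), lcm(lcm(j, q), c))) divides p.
k divides p and l divides p, hence lcm(k, l) divides p. Since j divides p and q divides p, lcm(j, q) divides p. c divides p, so lcm(lcm(j, q), c) divides p. lcm(k, l) divides p, so lcm(lcm(k, l), lcm(lcm(j, q), c)) divides p. i divides p, so lcm(i, lcm(lcm(k, l), lcm(lcm(j, q), c))) divides p.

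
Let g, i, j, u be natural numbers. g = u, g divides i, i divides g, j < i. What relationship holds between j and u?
j < u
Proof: From i divides g and g divides i, i = g. Since g = u, i = u. Because j < i, j < u.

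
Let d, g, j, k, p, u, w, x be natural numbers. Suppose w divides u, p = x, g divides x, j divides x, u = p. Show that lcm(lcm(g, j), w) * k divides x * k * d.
From g divides x and j divides x, lcm(g, j) divides x. u = p and p = x, therefore u = x. Since w divides u, w divides x. lcm(g, j) divides x, so lcm(lcm(g, j), w) divides x. Then lcm(lcm(g, j), w) * k divides x * k. Then lcm(lcm(g, j), w) * k divides x * k * d.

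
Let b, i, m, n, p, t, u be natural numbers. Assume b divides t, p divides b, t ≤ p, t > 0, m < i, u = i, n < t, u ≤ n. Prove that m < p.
Because u = i and u ≤ n, i ≤ n. Since p divides b and b divides t, p divides t. Since t > 0, p ≤ t. From t ≤ p, t = p. Since n < t, n < p. i ≤ n, so i < p. Since m < i, m < p.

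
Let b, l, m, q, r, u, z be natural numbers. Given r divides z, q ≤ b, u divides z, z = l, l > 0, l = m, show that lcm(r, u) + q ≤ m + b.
r divides z and u divides z, so lcm(r, u) divides z. z = l, so lcm(r, u) divides l. Since l > 0, lcm(r, u) ≤ l. l = m, so lcm(r, u) ≤ m. From q ≤ b, lcm(r, u) + q ≤ m + b.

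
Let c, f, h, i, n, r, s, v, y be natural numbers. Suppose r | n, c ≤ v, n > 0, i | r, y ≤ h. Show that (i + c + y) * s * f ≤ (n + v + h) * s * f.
i | r and r | n, therefore i | n. n > 0, so i ≤ n. Since c ≤ v, i + c ≤ n + v. y ≤ h, so i + c + y ≤ n + v + h. Then (i + c + y) * s ≤ (n + v + h) * s. Then (i + c + y) * s * f ≤ (n + v + h) * s * f.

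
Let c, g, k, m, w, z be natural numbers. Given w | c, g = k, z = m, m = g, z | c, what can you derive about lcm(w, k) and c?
lcm(w, k) | c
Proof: Since z = m and m = g, z = g. z | c, so g | c. Since g = k, k | c. Since w | c, lcm(w, k) | c.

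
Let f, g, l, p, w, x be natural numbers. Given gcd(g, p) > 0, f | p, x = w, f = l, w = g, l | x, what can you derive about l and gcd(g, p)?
l ≤ gcd(g, p)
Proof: x = w and l | x, so l | w. Because w = g, l | g. f = l and f | p, hence l | p. Since l | g, l | gcd(g, p). Since gcd(g, p) > 0, l ≤ gcd(g, p).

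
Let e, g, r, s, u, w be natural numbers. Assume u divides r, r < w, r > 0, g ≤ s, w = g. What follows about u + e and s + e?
u + e < s + e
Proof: Since u divides r and r > 0, u ≤ r. Since w = g and r < w, r < g. Since g ≤ s, r < s. Because u ≤ r, u < s. Then u + e < s + e.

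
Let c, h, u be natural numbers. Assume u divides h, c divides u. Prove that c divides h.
Since c divides u and u divides h, by transitivity, c divides h.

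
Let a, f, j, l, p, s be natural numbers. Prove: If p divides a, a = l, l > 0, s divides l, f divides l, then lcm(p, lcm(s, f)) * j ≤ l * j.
Since a = l and p divides a, p divides l. s divides l and f divides l, thus lcm(s, f) divides l. p divides l, so lcm(p, lcm(s, f)) divides l. Since l > 0, lcm(p, lcm(s, f)) ≤ l. By multiplying by a non-negative, lcm(p, lcm(s, f)) * j ≤ l * j.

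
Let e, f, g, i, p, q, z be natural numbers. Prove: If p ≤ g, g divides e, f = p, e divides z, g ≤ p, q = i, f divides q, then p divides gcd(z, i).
g ≤ p and p ≤ g, thus g = p. g divides e and e divides z, thus g divides z. g = p, so p divides z. From q = i and f divides q, f divides i. Since f = p, p divides i. p divides z, so p divides gcd(z, i).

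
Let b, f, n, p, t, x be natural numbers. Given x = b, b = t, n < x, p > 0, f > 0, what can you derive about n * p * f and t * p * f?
n * p * f < t * p * f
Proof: x = b and b = t, so x = t. n < x, so n < t. Combined with p > 0, by multiplying by a positive, n * p < t * p. Since f > 0, by multiplying by a positive, n * p * f < t * p * f.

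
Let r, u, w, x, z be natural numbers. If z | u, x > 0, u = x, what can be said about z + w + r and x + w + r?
z + w + r ≤ x + w + r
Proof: From u = x and z | u, z | x. x > 0, so z ≤ x. Then z + w ≤ x + w. Then z + w + r ≤ x + w + r.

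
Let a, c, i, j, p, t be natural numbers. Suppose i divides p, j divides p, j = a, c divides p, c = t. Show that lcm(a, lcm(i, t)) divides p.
From j = a and j divides p, a divides p. c = t and c divides p, therefore t divides p. Since i divides p, lcm(i, t) divides p. From a divides p, lcm(a, lcm(i, t)) divides p.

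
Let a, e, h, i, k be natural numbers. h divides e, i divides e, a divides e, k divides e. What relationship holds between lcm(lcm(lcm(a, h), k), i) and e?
lcm(lcm(lcm(a, h), k), i) divides e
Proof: Since a divides e and h divides e, lcm(a, h) divides e. Since k divides e, lcm(lcm(a, h), k) divides e. Since i divides e, lcm(lcm(lcm(a, h), k), i) divides e.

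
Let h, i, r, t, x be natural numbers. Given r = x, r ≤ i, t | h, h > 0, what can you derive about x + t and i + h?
x + t ≤ i + h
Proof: From r = x and r ≤ i, x ≤ i. Because t | h and h > 0, t ≤ h. x ≤ i, so x + t ≤ i + h.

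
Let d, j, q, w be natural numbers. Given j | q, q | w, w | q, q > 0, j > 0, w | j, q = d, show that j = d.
j | q and q > 0, therefore j ≤ q. w | q and q | w, so w = q. w | j and j > 0, hence w ≤ j. w = q, so q ≤ j. Since j ≤ q, j = q. q = d, so j = d.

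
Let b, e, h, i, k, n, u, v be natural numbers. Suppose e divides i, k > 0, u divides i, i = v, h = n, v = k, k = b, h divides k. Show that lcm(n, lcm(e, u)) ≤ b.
Since h = n and h divides k, n divides k. i = v and v = k, therefore i = k. e divides i and u divides i, so lcm(e, u) divides i. Since i = k, lcm(e, u) divides k. From n divides k, lcm(n, lcm(e, u)) divides k. k > 0, so lcm(n, lcm(e, u)) ≤ k. Since k = b, lcm(n, lcm(e, u)) ≤ b.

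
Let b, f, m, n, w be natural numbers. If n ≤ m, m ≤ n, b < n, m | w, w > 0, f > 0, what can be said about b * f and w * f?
b * f < w * f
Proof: n ≤ m and m ≤ n, so n = m. Since b < n, b < m. Because m | w and w > 0, m ≤ w. Since b < m, b < w. Since f > 0, b * f < w * f.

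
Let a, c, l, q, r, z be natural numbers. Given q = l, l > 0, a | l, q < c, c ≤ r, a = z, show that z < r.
Since a = z and a | l, z | l. l > 0, so z ≤ l. From q < c and c ≤ r, q < r. Since q = l, l < r. z ≤ l, so z < r.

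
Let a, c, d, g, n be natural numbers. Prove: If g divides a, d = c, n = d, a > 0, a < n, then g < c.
n = d and d = c, therefore n = c. From g divides a and a > 0, g ≤ a. Since a < n, g < n. n = c, so g < c.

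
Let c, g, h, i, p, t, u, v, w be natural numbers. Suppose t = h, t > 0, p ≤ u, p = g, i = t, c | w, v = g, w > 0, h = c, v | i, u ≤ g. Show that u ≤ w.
p = g and p ≤ u, hence g ≤ u. Since u ≤ g, g = u. Since t = h and h = c, t = c. i = t and v | i, thus v | t. Since v = g, g | t. Since t > 0, g ≤ t. Since t = c, g ≤ c. Since g = u, u ≤ c. c | w and w > 0, hence c ≤ w. Since u ≤ c, u ≤ w.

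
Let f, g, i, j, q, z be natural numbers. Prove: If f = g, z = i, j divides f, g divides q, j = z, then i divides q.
j = z and z = i, so j = i. f = g and j divides f, therefore j divides g. Since g divides q, j divides q. Since j = i, i divides q.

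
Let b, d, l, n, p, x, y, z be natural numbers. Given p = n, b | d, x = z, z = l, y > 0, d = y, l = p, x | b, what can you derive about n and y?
n ≤ y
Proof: From l = p and p = n, l = n. x = z and z = l, thus x = l. Since x | b, l | b. Since b | d, l | d. d = y, so l | y. y > 0, so l ≤ y. l = n, so n ≤ y.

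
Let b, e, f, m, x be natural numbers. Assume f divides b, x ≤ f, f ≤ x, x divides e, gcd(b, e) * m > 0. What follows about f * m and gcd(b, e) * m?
f * m ≤ gcd(b, e) * m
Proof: Because x ≤ f and f ≤ x, x = f. Because x divides e, f divides e. Since f divides b, f divides gcd(b, e). Then f * m divides gcd(b, e) * m. From gcd(b, e) * m > 0, f * m ≤ gcd(b, e) * m.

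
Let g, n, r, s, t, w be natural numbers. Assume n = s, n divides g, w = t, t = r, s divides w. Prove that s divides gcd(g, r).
n = s and n divides g, thus s divides g. w = t and t = r, thus w = r. s divides w, so s divides r. s divides g, so s divides gcd(g, r).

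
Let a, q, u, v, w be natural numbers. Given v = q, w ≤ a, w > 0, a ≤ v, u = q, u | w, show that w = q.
Because u = q and u | w, q | w. w > 0, so q ≤ w. From v = q and a ≤ v, a ≤ q. Since w ≤ a, w ≤ q. Since q ≤ w, q = w. Then w = q.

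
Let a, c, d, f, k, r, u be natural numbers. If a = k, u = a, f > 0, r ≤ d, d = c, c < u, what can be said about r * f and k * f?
r * f < k * f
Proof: d = c and r ≤ d, therefore r ≤ c. u = a and a = k, hence u = k. Since c < u, c < k. r ≤ c, so r < k. Using f > 0 and multiplying by a positive, r * f < k * f.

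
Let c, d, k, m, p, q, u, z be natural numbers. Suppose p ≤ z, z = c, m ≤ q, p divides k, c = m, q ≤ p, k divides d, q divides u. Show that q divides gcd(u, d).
z = c and p ≤ z, so p ≤ c. From c = m, p ≤ m. Since m ≤ q, p ≤ q. From q ≤ p, p = q. p divides k and k divides d, so p divides d. Since p = q, q divides d. Because q divides u, q divides gcd(u, d).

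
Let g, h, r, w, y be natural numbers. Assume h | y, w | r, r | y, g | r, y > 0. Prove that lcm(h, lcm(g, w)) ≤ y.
g | r and w | r, hence lcm(g, w) | r. Since r | y, lcm(g, w) | y. h | y, so lcm(h, lcm(g, w)) | y. y > 0, so lcm(h, lcm(g, w)) ≤ y.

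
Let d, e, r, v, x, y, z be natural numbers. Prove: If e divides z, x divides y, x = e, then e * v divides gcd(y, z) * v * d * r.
Since x = e and x divides y, e divides y. e divides z, so e divides gcd(y, z). Then e * v divides gcd(y, z) * v. Then e * v divides gcd(y, z) * v * d. Then e * v divides gcd(y, z) * v * d * r.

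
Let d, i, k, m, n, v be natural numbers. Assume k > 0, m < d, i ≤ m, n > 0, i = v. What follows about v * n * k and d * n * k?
v * n * k < d * n * k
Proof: From i = v and i ≤ m, v ≤ m. Since m < d, v < d. n > 0, so v * n < d * n. From k > 0, v * n * k < d * n * k.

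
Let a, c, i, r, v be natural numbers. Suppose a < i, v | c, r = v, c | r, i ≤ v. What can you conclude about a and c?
a < c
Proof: Since r = v and c | r, c | v. From v | c, v = c. From a < i and i ≤ v, a < v. From v = c, a < c.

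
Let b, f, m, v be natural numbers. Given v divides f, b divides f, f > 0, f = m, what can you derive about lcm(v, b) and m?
lcm(v, b) ≤ m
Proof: v divides f and b divides f, therefore lcm(v, b) divides f. Since f > 0, lcm(v, b) ≤ f. Since f = m, lcm(v, b) ≤ m.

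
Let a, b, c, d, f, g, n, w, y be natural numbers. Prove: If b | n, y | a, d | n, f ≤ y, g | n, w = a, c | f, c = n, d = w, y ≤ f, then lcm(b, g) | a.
From f ≤ y and y ≤ f, f = y. Since c = n and c | f, n | f. f = y, so n | y. From y | a, n | a. Since d = w and w = a, d = a. d | n, so a | n. n | a, so n = a. Since b | n and g | n, lcm(b, g) | n. Since n = a, lcm(b, g) | a.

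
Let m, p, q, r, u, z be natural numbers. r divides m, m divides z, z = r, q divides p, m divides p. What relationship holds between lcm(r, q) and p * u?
lcm(r, q) divides p * u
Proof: z = r and m divides z, so m divides r. Since r divides m, m = r. m divides p, so r divides p. Since q divides p, lcm(r, q) divides p. Then lcm(r, q) divides p * u.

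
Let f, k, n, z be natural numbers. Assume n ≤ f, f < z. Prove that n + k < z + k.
From n ≤ f and f < z, n < z. Then n + k < z + k.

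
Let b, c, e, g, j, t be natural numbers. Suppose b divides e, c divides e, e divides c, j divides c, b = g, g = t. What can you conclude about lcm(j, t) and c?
lcm(j, t) divides c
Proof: b = g and g = t, so b = t. e divides c and c divides e, so e = c. b divides e, so b divides c. b = t, so t divides c. From j divides c, lcm(j, t) divides c.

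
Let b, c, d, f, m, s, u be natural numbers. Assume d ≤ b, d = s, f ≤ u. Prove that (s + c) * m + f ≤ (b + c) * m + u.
Because d = s and d ≤ b, s ≤ b. Then s + c ≤ b + c. By multiplying by a non-negative, (s + c) * m ≤ (b + c) * m. Since f ≤ u, (s + c) * m + f ≤ (b + c) * m + u.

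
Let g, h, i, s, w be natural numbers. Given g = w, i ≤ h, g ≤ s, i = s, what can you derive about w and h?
w ≤ h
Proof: g = w and g ≤ s, thus w ≤ s. Because i = s and i ≤ h, s ≤ h. Since w ≤ s, w ≤ h.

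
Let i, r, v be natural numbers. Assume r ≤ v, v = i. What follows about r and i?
r ≤ i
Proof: v = i and r ≤ v. By substitution, r ≤ i.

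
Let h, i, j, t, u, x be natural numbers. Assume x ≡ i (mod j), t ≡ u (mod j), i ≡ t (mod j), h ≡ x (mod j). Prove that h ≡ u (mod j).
Since h ≡ x (mod j) and x ≡ i (mod j), h ≡ i (mod j). Since i ≡ t (mod j), h ≡ t (mod j). t ≡ u (mod j), so h ≡ u (mod j).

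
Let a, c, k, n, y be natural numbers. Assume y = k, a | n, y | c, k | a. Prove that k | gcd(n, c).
k | a and a | n, therefore k | n. From y = k and y | c, k | c. Since k | n, k | gcd(n, c).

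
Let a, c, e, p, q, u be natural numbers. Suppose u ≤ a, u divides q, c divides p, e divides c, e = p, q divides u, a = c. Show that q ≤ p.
e = p and e divides c, hence p divides c. Since c divides p, c = p. Since a = c, a = p. u divides q and q divides u, so u = q. Because u ≤ a, q ≤ a. Since a = p, q ≤ p.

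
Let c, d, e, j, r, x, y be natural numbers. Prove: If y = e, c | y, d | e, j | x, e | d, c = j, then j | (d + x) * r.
Since e | d and d | e, e = d. Since c = j and c | y, j | y. From y = e, j | e. e = d, so j | d. j | x, so j | d + x. Then j | (d + x) * r.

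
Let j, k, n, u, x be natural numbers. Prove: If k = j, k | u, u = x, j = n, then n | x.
k = j and j = n, therefore k = n. u = x and k | u, hence k | x. k = n, so n | x.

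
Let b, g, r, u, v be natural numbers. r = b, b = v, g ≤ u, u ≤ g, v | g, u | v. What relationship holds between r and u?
r = u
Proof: r = b and b = v, so r = v. g ≤ u and u ≤ g, so g = u. v | g, so v | u. u | v, so v = u. Since r = v, r = u.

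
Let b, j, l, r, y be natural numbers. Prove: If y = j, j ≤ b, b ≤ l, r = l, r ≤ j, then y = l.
j ≤ b and b ≤ l, thus j ≤ l. Since r = l and r ≤ j, l ≤ j. Since j ≤ l, j = l. From y = j, y = l.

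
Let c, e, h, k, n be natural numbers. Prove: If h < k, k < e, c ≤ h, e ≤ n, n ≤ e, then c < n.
c ≤ h and h < k, so c < k. e ≤ n and n ≤ e, hence e = n. Since k < e, k < n. c < k, so c < n.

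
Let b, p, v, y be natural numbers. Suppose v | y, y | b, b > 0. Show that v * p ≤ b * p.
Because v | y and y | b, v | b. b > 0, so v ≤ b. Then v * p ≤ b * p.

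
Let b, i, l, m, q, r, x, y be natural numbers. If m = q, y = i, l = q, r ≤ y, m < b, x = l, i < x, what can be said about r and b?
r < b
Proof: From y = i and r ≤ y, r ≤ i. From x = l and l = q, x = q. Since i < x, i < q. m = q and m < b, so q < b. i < q, so i < b. Since r ≤ i, r < b.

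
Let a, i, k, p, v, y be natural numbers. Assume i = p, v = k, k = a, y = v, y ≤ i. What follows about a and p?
a ≤ p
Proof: v = k and k = a, thus v = a. y = v and y ≤ i, therefore v ≤ i. Since v = a, a ≤ i. i = p, so a ≤ p.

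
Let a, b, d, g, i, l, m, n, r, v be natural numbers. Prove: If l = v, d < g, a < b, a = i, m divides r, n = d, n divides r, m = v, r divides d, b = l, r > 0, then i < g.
Because b = l and l = v, b = v. Because a = i and a < b, i < b. b = v, so i < v. Since n = d and n divides r, d divides r. r divides d, so r = d. m = v and m divides r, thus v divides r. r > 0, so v ≤ r. r = d, so v ≤ d. Since i < v, i < d. d < g, so i < g.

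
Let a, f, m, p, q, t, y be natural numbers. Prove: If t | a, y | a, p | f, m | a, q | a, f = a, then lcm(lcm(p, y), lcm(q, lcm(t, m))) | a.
From f = a and p | f, p | a. y | a, so lcm(p, y) | a. t | a and m | a, hence lcm(t, m) | a. Since q | a, lcm(q, lcm(t, m)) | a. Since lcm(p, y) | a, lcm(lcm(p, y), lcm(q, lcm(t, m))) | a.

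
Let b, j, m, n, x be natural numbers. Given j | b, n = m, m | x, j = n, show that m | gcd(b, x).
Since j = n and n = m, j = m. Since j | b, m | b. m | x, so m | gcd(b, x).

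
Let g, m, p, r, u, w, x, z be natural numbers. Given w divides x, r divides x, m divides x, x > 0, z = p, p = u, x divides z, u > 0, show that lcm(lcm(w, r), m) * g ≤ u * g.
w divides x and r divides x, therefore lcm(w, r) divides x. From m divides x, lcm(lcm(w, r), m) divides x. Since x > 0, lcm(lcm(w, r), m) ≤ x. From z = p and p = u, z = u. Since x divides z, x divides u. From u > 0, x ≤ u. Since lcm(lcm(w, r), m) ≤ x, lcm(lcm(w, r), m) ≤ u. By multiplying by a non-negative, lcm(lcm(w, r), m) * g ≤ u * g.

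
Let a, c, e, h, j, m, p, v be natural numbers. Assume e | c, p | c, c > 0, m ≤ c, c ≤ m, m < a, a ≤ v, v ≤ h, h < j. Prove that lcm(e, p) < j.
e | c and p | c, so lcm(e, p) | c. Since c > 0, lcm(e, p) ≤ c. From m ≤ c and c ≤ m, m = c. Since m < a, c < a. Since a ≤ v, c < v. v ≤ h and h < j, therefore v < j. Because c < v, c < j. Since lcm(e, p) ≤ c, lcm(e, p) < j.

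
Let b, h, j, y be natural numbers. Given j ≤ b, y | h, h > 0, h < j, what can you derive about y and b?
y < b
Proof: Because y | h and h > 0, y ≤ h. From h < j and j ≤ b, h < b. Since y ≤ h, y < b.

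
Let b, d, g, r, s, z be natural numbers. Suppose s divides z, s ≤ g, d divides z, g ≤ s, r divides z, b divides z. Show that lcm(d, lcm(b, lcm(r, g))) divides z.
s ≤ g and g ≤ s, so s = g. s divides z, so g divides z. r divides z, so lcm(r, g) divides z. Because b divides z, lcm(b, lcm(r, g)) divides z. d divides z, so lcm(d, lcm(b, lcm(r, g))) divides z.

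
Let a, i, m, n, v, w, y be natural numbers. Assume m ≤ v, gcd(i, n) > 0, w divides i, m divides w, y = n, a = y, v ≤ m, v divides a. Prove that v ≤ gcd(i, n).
m ≤ v and v ≤ m, so m = v. m divides w and w divides i, thus m divides i. m = v, so v divides i. a = y and v divides a, therefore v divides y. y = n, so v divides n. v divides i, so v divides gcd(i, n). From gcd(i, n) > 0, v ≤ gcd(i, n).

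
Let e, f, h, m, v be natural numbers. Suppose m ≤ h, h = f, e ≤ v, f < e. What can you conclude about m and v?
m < v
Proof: h = f and m ≤ h, therefore m ≤ f. From f < e and e ≤ v, f < v. m ≤ f, so m < v.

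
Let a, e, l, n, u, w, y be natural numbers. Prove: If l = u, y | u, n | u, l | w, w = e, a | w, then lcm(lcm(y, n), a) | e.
Since y | u and n | u, lcm(y, n) | u. l = u and l | w, therefore u | w. lcm(y, n) | u, so lcm(y, n) | w. From a | w, lcm(lcm(y, n), a) | w. w = e, so lcm(lcm(y, n), a) | e.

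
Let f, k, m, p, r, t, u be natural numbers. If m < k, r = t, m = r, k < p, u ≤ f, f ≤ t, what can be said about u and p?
u < p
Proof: u ≤ f and f ≤ t, so u ≤ t. m = r and r = t, so m = t. Since m < k and k < p, m < p. Since m = t, t < p. Since u ≤ t, u < p.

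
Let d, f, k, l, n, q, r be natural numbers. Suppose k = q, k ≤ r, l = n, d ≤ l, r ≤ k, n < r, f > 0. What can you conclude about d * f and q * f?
d * f < q * f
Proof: From l = n and d ≤ l, d ≤ n. r ≤ k and k ≤ r, therefore r = k. Since k = q, r = q. n < r, so n < q. Since d ≤ n, d < q. From f > 0, by multiplying by a positive, d * f < q * f.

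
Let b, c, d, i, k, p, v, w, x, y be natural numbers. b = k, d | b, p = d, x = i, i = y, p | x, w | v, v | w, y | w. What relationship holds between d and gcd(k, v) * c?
d | gcd(k, v) * c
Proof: b = k and d | b, so d | k. x = i and i = y, thus x = y. Since p | x, p | y. w | v and v | w, thus w = v. Since y | w, y | v. p | y, so p | v. p = d, so d | v. d | k, so d | gcd(k, v). Then d | gcd(k, v) * c.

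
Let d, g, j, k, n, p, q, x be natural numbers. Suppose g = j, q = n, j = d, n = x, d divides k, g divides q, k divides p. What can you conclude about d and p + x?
d divides p + x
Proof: d divides k and k divides p, so d divides p. Because g = j and j = d, g = d. Because q = n and g divides q, g divides n. Since n = x, g divides x. g = d, so d divides x. Since d divides p, d divides p + x.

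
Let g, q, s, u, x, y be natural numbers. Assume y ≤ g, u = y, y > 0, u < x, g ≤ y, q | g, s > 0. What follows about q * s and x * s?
q * s < x * s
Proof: g ≤ y and y ≤ g, therefore g = y. Since q | g, q | y. From y > 0, q ≤ y. u = y and u < x, so y < x. q ≤ y, so q < x. From s > 0, q * s < x * s.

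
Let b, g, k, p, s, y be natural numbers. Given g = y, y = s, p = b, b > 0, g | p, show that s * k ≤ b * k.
g = y and y = s, therefore g = s. p = b and g | p, thus g | b. b > 0, so g ≤ b. Since g = s, s ≤ b. Then s * k ≤ b * k.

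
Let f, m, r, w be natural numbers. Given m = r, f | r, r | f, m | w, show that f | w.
r | f and f | r, therefore r = f. m = r, so m = f. From m | w, f | w.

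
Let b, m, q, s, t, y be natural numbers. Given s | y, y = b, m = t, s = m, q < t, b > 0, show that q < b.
s = m and m = t, so s = t. Because s | y, t | y. Since y = b, t | b. b > 0, so t ≤ b. Since q < t, q < b.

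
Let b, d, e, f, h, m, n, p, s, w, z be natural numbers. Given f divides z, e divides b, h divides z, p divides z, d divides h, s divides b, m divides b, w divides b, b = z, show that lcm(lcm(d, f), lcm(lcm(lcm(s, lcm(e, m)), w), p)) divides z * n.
Since d divides h and h divides z, d divides z. f divides z, so lcm(d, f) divides z. e divides b and m divides b, therefore lcm(e, m) divides b. Since s divides b, lcm(s, lcm(e, m)) divides b. Since w divides b, lcm(lcm(s, lcm(e, m)), w) divides b. Since b = z, lcm(lcm(s, lcm(e, m)), w) divides z. p divides z, so lcm(lcm(lcm(s, lcm(e, m)), w), p) divides z. Since lcm(d, f) divides z, lcm(lcm(d, f), lcm(lcm(lcm(s, lcm(e, m)), w), p)) divides z. Then lcm(lcm(d, f), lcm(lcm(lcm(s, lcm(e, m)), w), p)) divides z * n.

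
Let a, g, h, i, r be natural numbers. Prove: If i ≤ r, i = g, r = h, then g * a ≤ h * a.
r = h and i ≤ r, hence i ≤ h. Since i = g, g ≤ h. Then g * a ≤ h * a.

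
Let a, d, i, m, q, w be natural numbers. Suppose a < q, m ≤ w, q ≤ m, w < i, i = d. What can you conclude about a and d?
a < d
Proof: a < q and q ≤ m, thus a < m. From m ≤ w and w < i, m < i. i = d, so m < d. a < m, so a < d.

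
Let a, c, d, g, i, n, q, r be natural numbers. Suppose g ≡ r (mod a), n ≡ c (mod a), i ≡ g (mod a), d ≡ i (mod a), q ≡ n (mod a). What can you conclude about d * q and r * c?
d * q ≡ r * c (mod a)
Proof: From d ≡ i (mod a) and i ≡ g (mod a), d ≡ g (mod a). g ≡ r (mod a), so d ≡ r (mod a). q ≡ n (mod a) and n ≡ c (mod a), hence q ≡ c (mod a). Since d ≡ r (mod a), by multiplying congruences, d * q ≡ r * c (mod a).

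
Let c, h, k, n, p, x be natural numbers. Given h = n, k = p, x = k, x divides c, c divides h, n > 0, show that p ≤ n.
x divides c and c divides h, thus x divides h. x = k, so k divides h. k = p, so p divides h. Since h = n, p divides n. Since n > 0, p ≤ n.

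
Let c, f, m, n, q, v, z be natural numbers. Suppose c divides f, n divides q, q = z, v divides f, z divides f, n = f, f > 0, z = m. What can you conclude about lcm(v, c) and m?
lcm(v, c) ≤ m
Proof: From n = f and n divides q, f divides q. q = z, so f divides z. Since z divides f, f = z. From z = m, f = m. v divides f and c divides f, hence lcm(v, c) divides f. Because f > 0, lcm(v, c) ≤ f. Since f = m, lcm(v, c) ≤ m.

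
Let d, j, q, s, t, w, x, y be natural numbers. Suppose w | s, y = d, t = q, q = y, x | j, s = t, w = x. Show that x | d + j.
Since t = q and q = y, t = y. Since y = d, t = d. s = t and w | s, hence w | t. From t = d, w | d. Since w = x, x | d. Since x | j, x | d + j.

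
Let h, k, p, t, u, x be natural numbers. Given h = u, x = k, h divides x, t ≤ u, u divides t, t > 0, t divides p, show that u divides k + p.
Since x = k and h divides x, h divides k. h = u, so u divides k. u divides t and t > 0, so u ≤ t. Since t ≤ u, t = u. Since t divides p, u divides p. Since u divides k, u divides k + p.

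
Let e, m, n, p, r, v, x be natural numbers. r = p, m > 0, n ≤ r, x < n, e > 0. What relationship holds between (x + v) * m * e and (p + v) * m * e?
(x + v) * m * e < (p + v) * m * e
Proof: Because r = p and n ≤ r, n ≤ p. Since x < n, x < p. Then x + v < p + v. Since m > 0, by multiplying by a positive, (x + v) * m < (p + v) * m. Since e > 0, by multiplying by a positive, (x + v) * m * e < (p + v) * m * e.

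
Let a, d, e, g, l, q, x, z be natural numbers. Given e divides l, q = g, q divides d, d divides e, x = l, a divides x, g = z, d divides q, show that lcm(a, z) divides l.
Since x = l and a divides x, a divides l. Since d divides q and q divides d, d = q. q = g, so d = g. Since d divides e and e divides l, d divides l. Because d = g, g divides l. Since g = z, z divides l. a divides l, so lcm(a, z) divides l.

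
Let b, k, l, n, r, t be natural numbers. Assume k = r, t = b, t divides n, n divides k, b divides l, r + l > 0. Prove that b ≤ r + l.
Since t divides n and n divides k, t divides k. t = b, so b divides k. Because k = r, b divides r. b divides l, so b divides r + l. r + l > 0, so b ≤ r + l.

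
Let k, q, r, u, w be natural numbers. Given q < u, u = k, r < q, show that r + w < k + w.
Since u = k and q < u, q < k. r < q, so r < k. Then r + w < k + w.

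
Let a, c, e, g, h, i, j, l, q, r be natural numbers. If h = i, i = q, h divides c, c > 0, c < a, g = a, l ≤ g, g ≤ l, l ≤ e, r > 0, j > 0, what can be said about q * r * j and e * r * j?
q * r * j < e * r * j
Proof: Because h = i and i = q, h = q. h divides c, so q divides c. Since c > 0, q ≤ c. l ≤ g and g ≤ l, so l = g. Since l ≤ e, g ≤ e. Because g = a, a ≤ e. c < a, so c < e. Since q ≤ c, q < e. Since r > 0, by multiplying by a positive, q * r < e * r. Since j > 0, by multiplying by a positive, q * r * j < e * r * j.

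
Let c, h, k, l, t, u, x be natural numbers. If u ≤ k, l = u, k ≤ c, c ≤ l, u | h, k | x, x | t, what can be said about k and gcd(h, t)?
k | gcd(h, t)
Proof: Because k ≤ c and c ≤ l, k ≤ l. l = u, so k ≤ u. Since u ≤ k, u = k. u | h, so k | h. k | x and x | t, hence k | t. k | h, so k | gcd(h, t).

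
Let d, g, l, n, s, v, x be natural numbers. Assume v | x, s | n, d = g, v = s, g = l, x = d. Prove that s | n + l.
Because d = g and g = l, d = l. x = d and v | x, therefore v | d. Since v = s, s | d. d = l, so s | l. s | n, so s | n + l.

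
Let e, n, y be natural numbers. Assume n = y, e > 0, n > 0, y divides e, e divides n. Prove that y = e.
From y divides e and e > 0, y ≤ e. e divides n and n > 0, therefore e ≤ n. Since n = y, e ≤ y. Since y ≤ e, y = e.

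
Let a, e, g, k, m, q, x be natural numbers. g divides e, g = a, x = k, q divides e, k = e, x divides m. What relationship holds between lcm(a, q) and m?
lcm(a, q) divides m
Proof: Since g = a and g divides e, a divides e. q divides e, so lcm(a, q) divides e. x = k and k = e, hence x = e. x divides m, so e divides m. lcm(a, q) divides e, so lcm(a, q) divides m.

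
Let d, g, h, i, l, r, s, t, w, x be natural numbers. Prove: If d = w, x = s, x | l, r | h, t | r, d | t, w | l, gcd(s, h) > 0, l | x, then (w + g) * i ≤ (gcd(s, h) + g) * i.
From l | x and x | l, l = x. w | l, so w | x. Since x = s, w | s. From d = w and d | t, w | t. From t | r and r | h, t | h. w | t, so w | h. Since w | s, w | gcd(s, h). gcd(s, h) > 0, so w ≤ gcd(s, h). Then w + g ≤ gcd(s, h) + g. Then (w + g) * i ≤ (gcd(s, h) + g) * i.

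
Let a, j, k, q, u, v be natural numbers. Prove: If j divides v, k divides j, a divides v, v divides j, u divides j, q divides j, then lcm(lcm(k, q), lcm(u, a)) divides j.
k divides j and q divides j, thus lcm(k, q) divides j. v divides j and j divides v, thus v = j. From a divides v, a divides j. u divides j, so lcm(u, a) divides j. Since lcm(k, q) divides j, lcm(lcm(k, q), lcm(u, a)) divides j.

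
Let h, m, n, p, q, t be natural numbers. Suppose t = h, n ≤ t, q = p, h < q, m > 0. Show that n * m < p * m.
From t = h and n ≤ t, n ≤ h. q = p and h < q, hence h < p. n ≤ h, so n < p. From m > 0, n * m < p * m.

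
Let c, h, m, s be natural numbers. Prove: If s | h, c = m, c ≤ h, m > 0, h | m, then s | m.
h | m and m > 0, hence h ≤ m. c = m and c ≤ h, so m ≤ h. Because h ≤ m, h = m. Since s | h, s | m.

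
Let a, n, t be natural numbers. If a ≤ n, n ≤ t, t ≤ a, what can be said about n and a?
n = a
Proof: Because n ≤ t and t ≤ a, n ≤ a. Since a ≤ n, a = n. Then n = a.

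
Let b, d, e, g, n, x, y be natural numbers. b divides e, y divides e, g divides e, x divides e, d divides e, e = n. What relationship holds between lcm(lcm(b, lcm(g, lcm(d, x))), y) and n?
lcm(lcm(b, lcm(g, lcm(d, x))), y) divides n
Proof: Since d divides e and x divides e, lcm(d, x) divides e. g divides e, so lcm(g, lcm(d, x)) divides e. Since b divides e, lcm(b, lcm(g, lcm(d, x))) divides e. y divides e, so lcm(lcm(b, lcm(g, lcm(d, x))), y) divides e. e = n, so lcm(lcm(b, lcm(g, lcm(d, x))), y) divides n.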